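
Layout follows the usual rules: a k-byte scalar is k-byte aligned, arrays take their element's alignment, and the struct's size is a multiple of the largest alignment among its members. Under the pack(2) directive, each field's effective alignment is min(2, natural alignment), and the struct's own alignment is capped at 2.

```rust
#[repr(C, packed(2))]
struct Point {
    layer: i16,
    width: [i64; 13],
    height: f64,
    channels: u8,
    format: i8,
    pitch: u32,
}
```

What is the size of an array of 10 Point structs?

1200

layer at 0 (size 2, align 2) → ends 2
width at 2 (size 104, align 2) → ends 106
height at 106 (size 8, align 2) → ends 114
channels at 114 (size 1, align 1) → ends 115
format at 115 (size 1, align 1) → ends 116
pitch at 116 (size 4, align 2) → ends 120
total 120 bytes, alignment 2
array of 10: 10 × 120 = 1200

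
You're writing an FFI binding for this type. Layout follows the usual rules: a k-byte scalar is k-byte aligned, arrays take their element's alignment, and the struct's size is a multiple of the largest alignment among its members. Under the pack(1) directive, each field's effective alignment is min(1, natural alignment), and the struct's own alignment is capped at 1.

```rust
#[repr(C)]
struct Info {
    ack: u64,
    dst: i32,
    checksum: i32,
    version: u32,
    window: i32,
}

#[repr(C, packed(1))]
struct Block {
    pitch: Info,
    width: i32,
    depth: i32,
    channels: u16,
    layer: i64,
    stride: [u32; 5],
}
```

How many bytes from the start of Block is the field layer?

Info: 0..8  ack  (8B, 8-aligned); 8..12  dst  (4B, 4-aligned); 12..16  checksum  (4B, 4-aligned); 16..20  version  (4B, 4-aligned); 20..24  window  (4B, 4-aligned); sizeof = 24, alignof = 8
0..24  pitch  (24B, 1-aligned)
24..28  width  (4B, 1-aligned)
28..32  depth  (4B, 1-aligned)
32..34  channels  (2B, 1-aligned)
34..42  layer  (8B, 1-aligned)

34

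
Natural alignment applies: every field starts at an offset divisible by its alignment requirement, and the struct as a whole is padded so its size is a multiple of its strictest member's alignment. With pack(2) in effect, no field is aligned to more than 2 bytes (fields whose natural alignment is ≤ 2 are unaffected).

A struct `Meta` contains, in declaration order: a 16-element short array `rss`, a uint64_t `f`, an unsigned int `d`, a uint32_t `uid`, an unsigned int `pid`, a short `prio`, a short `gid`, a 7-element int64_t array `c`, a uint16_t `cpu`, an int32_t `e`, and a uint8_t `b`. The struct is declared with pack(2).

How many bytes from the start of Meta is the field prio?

52

@0: rss [32B, align 2] → 32
@32: f [8B, align 2] → 40
@40: d [4B, align 2] → 44
@44: uid [4B, align 2] → 48
@48: pid [4B, align 2] → 52
@52: prio [2B, align 2] → 54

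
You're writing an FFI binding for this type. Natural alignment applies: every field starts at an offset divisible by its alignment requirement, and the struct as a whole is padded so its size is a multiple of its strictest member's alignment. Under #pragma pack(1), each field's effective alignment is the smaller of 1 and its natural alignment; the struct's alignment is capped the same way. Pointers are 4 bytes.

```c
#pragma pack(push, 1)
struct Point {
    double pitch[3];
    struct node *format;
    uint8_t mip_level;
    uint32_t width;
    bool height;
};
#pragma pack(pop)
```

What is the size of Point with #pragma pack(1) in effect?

pitch at 0 (size 24, align 1) → ends 24
format at 24 (size 4, align 1) → ends 28
mip_level at 28 (size 1, align 1) → ends 29
width at 29 (size 4, align 1) → ends 33
height at 33 (size 1, align 1) → ends 34
total 34 bytes, alignment 1

34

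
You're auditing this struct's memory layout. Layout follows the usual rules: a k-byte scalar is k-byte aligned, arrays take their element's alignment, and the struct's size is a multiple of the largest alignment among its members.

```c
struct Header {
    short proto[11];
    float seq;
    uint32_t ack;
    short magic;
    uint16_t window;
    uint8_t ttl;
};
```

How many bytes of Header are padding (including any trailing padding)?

5

0..22  proto  (22B, 2-aligned)
22..24  -- padding (2B)
24..28  seq  (4B, 4-aligned)
28..32  ack  (4B, 4-aligned)
32..34  magic  (2B, 2-aligned)
34..36  window  (2B, 2-aligned)
36..37  ttl  (1B, 1-aligned)
37..40  -- tail padding (3B)
sizeof = 40, alignof = 4
data bytes 35, size 40 → padding 5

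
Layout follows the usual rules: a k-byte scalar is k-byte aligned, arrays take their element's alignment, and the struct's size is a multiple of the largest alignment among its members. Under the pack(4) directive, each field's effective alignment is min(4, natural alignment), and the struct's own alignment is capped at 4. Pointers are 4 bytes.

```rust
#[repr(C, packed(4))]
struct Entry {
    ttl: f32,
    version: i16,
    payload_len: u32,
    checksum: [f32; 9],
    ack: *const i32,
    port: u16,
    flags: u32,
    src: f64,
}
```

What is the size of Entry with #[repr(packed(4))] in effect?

0..4  ttl  (4B, 4-aligned)
4..6  version  (2B, 2-aligned)
6..8  -- padding (2B)
8..12  payload_len  (4B, 4-aligned)
12..48  checksum  (36B, 4-aligned)
48..52  ack  (4B, 4-aligned)
52..54  port  (2B, 2-aligned)
54..56  -- padding (2B)
56..60  flags  (4B, 4-aligned)
60..68  src  (8B, 4-aligned)
sizeof = 68, alignof = 4

68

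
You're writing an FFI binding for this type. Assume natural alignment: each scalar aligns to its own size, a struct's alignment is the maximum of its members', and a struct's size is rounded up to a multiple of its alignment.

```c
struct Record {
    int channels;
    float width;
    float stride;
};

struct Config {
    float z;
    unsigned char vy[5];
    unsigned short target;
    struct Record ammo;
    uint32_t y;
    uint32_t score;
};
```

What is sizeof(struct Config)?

Record: channels at 0 (size 4, align 4) → ends 4; width at 4 (size 4, align 4) → ends 8; stride at 8 (size 4, align 4) → ends 12; total 12 bytes, alignment 4
z at 0 (size 4, align 4) → ends 4
vy at 4 (size 5, align 1) → ends 9
pad 1 to align 2 for target
target at 10 (size 2, align 2) → ends 12
ammo at 12 (size 12, align 4) → ends 24
y at 24 (size 4, align 4) → ends 28
score at 28 (size 4, align 4) → ends 32
total 32 bytes, alignment 4

32 bytes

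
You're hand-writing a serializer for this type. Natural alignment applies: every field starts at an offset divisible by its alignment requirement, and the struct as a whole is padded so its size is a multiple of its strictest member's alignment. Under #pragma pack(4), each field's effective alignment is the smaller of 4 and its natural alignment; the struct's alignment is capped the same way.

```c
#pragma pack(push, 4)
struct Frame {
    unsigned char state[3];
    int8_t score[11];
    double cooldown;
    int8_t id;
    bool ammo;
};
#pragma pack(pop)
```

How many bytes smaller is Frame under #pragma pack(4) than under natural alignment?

4

natural layout:
  0..3  state  (3B, 1-aligned)
  3..14  score  (11B, 1-aligned)
  14..16  -- padding (2B)
  16..24  cooldown  (8B, 8-aligned)
  24..25  id  (1B, 1-aligned)
  25..26  ammo  (1B, 1-aligned)
  26..32  -- tail padding (6B)
  sizeof = 32, alignof = 8
packed(4) layout:
  0..3  state  (3B, 1-aligned)
  3..14  score  (11B, 1-aligned)
  14..16  -- padding (2B)
  16..24  cooldown  (8B, 4-aligned)
  24..25  id  (1B, 1-aligned)
  25..26  ammo  (1B, 1-aligned)
  26..28  -- tail padding (2B)
  sizeof = 28, alignof = 4
32 − 28 = 4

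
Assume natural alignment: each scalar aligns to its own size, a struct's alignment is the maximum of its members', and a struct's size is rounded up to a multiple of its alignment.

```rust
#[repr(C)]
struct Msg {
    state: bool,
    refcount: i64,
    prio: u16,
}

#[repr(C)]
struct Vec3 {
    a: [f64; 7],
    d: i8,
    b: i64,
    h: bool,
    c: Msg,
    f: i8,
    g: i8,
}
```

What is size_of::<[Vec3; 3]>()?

Msg: @0: state [1B, align 1] → 1; +7 pad (align 8); @8: refcount [8B, align 8] → 16; @16: prio [2B, align 2] → 18; +6 tail pad (align 8); size 24, align 8
@0: a [56B, align 8] → 56
@56: d [1B, align 1] → 57
+7 pad (align 8)
@64: b [8B, align 8] → 72
@72: h [1B, align 1] → 73
+7 pad (align 8)
@80: c [24B, align 8] → 104
@104: f [1B, align 1] → 105
@105: g [1B, align 1] → 106
+6 tail pad (align 8)
size 112, align 8
array of 3: 3 × 112 = 336

336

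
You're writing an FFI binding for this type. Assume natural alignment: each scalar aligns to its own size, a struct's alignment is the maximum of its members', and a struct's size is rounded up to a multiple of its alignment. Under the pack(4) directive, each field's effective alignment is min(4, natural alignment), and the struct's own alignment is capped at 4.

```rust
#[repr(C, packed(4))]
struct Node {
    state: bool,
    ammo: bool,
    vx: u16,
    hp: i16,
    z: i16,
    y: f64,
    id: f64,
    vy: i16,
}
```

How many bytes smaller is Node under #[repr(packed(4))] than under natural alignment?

natural layout:
  0..1  state  (1B, 1-aligned)
  1..2  ammo  (1B, 1-aligned)
  2..4  vx  (2B, 2-aligned)
  4..6  hp  (2B, 2-aligned)
  6..8  z  (2B, 2-aligned)
  8..16  y  (8B, 8-aligned)
  16..24  id  (8B, 8-aligned)
  24..26  vy  (2B, 2-aligned)
  26..32  -- tail padding (6B)
  sizeof = 32, alignof = 8
packed(4) layout:
  0..1  state  (1B, 1-aligned)
  1..2  ammo  (1B, 1-aligned)
  2..4  vx  (2B, 2-aligned)
  4..6  hp  (2B, 2-aligned)
  6..8  z  (2B, 2-aligned)
  8..16  y  (8B, 4-aligned)
  16..24  id  (8B, 4-aligned)
  24..26  vy  (2B, 2-aligned)
  26..28  -- tail padding (2B)
  sizeof = 28, alignof = 4
32 − 28 = 4

4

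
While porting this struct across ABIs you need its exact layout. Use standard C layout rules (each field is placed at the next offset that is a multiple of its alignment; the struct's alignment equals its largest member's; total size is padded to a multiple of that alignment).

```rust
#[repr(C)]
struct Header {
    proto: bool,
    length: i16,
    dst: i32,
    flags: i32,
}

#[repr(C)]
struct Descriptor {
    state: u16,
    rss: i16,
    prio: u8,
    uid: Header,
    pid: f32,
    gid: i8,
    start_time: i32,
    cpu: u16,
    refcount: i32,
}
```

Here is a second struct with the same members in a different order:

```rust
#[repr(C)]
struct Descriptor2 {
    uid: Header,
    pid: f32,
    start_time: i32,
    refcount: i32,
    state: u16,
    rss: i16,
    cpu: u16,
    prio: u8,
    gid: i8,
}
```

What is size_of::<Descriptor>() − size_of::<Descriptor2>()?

Header: proto at 0 (size 1, align 1) → ends 1; pad 1 to align 2 for length; length at 2 (size 2, align 2) → ends 4; dst at 4 (size 4, align 4) → ends 8; flags at 8 (size 4, align 4) → ends 12; total 12 bytes, alignment 4
state at 0 (size 2, align 2) → ends 2
rss at 2 (size 2, align 2) → ends 4
prio at 4 (size 1, align 1) → ends 5
pad 3 to align 4 for uid
uid at 8 (size 12, align 4) → ends 20
pid at 20 (size 4, align 4) → ends 24
gid at 24 (size 1, align 1) → ends 25
pad 3 to align 4 for start_time
start_time at 28 (size 4, align 4) → ends 32
cpu at 32 (size 2, align 2) → ends 34
pad 2 to align 4 for refcount
refcount at 36 (size 4, align 4) → ends 40
total 40 bytes, alignment 4
— Descriptor2 —
uid at 0 (size 12, align 4) → ends 12
pid at 12 (size 4, align 4) → ends 16
start_time at 16 (size 4, align 4) → ends 20
refcount at 20 (size 4, align 4) → ends 24
state at 24 (size 2, align 2) → ends 26
rss at 26 (size 2, align 2) → ends 28
cpu at 28 (size 2, align 2) → ends 30
prio at 30 (size 1, align 1) → ends 31
gid at 31 (size 1, align 1) → ends 32
total 32 bytes, alignment 4
40 − 32 = 8

8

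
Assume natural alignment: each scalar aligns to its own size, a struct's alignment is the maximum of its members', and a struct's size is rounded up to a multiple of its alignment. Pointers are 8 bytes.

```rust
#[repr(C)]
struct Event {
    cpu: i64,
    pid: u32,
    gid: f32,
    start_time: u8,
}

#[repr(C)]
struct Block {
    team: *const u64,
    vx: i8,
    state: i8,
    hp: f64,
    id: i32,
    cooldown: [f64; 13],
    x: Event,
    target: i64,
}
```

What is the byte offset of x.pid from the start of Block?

144

Event: @0: cpu [8B, align 8] → 8; @8: pid [4B, align 4] → 12; @12: gid [4B, align 4] → 16; @16: start_time [1B, align 1] → 17; +7 tail pad (align 8); size 24, align 8
@0: team [8B, align 8] → 8
@8: vx [1B, align 1] → 9
@9: state [1B, align 1] → 10
+6 pad (align 8)
@16: hp [8B, align 8] → 24
@24: id [4B, align 4] → 28
+4 pad (align 8)
@32: cooldown [104B, align 8] → 136
@136: x [24B, align 8] → 160
within Event: pid at 8
136 + 8 = 144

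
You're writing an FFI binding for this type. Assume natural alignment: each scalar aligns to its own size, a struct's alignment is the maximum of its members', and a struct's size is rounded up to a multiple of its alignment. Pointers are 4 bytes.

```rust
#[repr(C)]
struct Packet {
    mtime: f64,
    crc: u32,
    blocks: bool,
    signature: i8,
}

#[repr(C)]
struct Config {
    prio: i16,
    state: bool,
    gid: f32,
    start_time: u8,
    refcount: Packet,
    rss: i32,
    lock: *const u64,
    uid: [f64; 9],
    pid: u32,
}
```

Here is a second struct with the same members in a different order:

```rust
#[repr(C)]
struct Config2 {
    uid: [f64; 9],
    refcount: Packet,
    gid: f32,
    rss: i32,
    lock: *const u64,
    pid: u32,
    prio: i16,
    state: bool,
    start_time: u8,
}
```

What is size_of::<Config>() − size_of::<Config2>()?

8

Packet: @0: mtime [8B, align 8] → 8; @8: crc [4B, align 4] → 12; @12: blocks [1B, align 1] → 13; @13: signature [1B, align 1] → 14; +2 tail pad (align 8); size 16, align 8
@0: prio [2B, align 2] → 2
@2: state [1B, align 1] → 3
+1 pad (align 4)
@4: gid [4B, align 4] → 8
@8: start_time [1B, align 1] → 9
+7 pad (align 8)
@16: refcount [16B, align 8] → 32
@32: rss [4B, align 4] → 36
@36: lock [4B, align 4] → 40
@40: uid [72B, align 8] → 112
@112: pid [4B, align 4] → 116
+4 tail pad (align 8)
size 120, align 8
— Config2 —
@0: uid [72B, align 8] → 72
@72: refcount [16B, align 8] → 88
@88: gid [4B, align 4] → 92
@92: rss [4B, align 4] → 96
@96: lock [4B, align 4] → 100
@100: pid [4B, align 4] → 104
@104: prio [2B, align 2] → 106
@106: state [1B, align 1] → 107
@107: start_time [1B, align 1] → 108
+4 tail pad (align 8)
size 112, align 8
120 − 112 = 8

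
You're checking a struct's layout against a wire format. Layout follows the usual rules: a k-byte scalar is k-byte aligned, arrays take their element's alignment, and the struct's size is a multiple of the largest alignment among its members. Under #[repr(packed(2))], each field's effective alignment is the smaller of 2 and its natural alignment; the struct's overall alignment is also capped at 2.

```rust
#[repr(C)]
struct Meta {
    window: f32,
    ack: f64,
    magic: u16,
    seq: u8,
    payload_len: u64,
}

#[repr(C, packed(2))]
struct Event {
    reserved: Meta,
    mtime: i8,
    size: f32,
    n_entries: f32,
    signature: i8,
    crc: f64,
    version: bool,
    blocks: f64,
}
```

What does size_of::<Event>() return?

Meta: 0..4  window  (4B, 4-aligned); 4..8  -- padding (4B); 8..16  ack  (8B, 8-aligned); 16..18  magic  (2B, 2-aligned); 18..19  seq  (1B, 1-aligned); 19..24  -- padding (5B); 24..32  payload_len  (8B, 8-aligned); sizeof = 32, alignof = 8
0..32  reserved  (32B, 2-aligned)
32..33  mtime  (1B, 1-aligned)
33..34  -- padding (1B)
34..38  size  (4B, 2-aligned)
38..42  n_entries  (4B, 2-aligned)
42..43  signature  (1B, 1-aligned)
43..44  -- padding (1B)
44..52  crc  (8B, 2-aligned)
52..53  version  (1B, 1-aligned)
53..54  -- padding (1B)
54..62  blocks  (8B, 2-aligned)
sizeof = 62, alignof = 2

62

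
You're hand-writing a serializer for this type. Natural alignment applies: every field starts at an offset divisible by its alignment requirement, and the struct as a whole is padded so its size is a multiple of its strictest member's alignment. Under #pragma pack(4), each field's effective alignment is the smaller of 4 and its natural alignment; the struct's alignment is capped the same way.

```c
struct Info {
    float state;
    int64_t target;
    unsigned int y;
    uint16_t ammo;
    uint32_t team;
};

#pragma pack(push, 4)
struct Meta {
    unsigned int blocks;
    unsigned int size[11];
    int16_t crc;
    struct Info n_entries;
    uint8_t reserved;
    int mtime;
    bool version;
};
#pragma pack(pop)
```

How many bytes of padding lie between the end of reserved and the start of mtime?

Info: state at 0 (size 4, align 4) → ends 4; pad 4 to align 8 for target; target at 8 (size 8, align 8) → ends 16; y at 16 (size 4, align 4) → ends 20; ammo at 20 (size 2, align 2) → ends 22; pad 2 to align 4 for team; team at 24 (size 4, align 4) → ends 28; tail pad 4 to reach multiple of 8; total 32 bytes, alignment 8
blocks at 0 (size 4, align 4) → ends 4
size at 4 (size 44, align 4) → ends 48
crc at 48 (size 2, align 2) → ends 50
pad 2 to align 4 for n_entries
n_entries at 52 (size 32, align 4) → ends 84
reserved at 84 (size 1, align 1) → ends 85
pad 3 to align 4 for mtime
mtime at 88 (size 4, align 4) → ends 92

3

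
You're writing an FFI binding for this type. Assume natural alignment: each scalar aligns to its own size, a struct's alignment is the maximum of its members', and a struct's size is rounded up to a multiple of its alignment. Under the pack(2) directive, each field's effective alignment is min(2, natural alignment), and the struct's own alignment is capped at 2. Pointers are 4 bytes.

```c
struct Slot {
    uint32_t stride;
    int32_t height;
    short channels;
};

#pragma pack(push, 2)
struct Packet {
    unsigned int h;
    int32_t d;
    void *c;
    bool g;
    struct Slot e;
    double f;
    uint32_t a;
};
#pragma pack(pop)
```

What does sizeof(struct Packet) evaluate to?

Slot: stride at 0 (size 4, align 4) → ends 4; height at 4 (size 4, align 4) → ends 8; channels at 8 (size 2, align 2) → ends 10; tail pad 2 to reach multiple of 4; total 12 bytes, alignment 4
h at 0 (size 4, align 2) → ends 4
d at 4 (size 4, align 2) → ends 8
c at 8 (size 4, align 2) → ends 12
g at 12 (size 1, align 1) → ends 13
pad 1 to align 2 for e
e at 14 (size 12, align 2) → ends 26
f at 26 (size 8, align 2) → ends 34
a at 34 (size 4, align 2) → ends 38
total 38 bytes, alignment 2

38 bytes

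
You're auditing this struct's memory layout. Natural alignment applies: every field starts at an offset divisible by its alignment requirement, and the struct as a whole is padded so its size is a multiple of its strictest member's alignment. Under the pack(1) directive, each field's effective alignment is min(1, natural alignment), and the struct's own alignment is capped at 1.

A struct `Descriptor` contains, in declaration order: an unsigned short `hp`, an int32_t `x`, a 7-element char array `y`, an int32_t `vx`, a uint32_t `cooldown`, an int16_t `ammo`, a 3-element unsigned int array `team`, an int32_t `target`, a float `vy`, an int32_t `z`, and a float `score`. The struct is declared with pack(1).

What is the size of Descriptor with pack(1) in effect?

51

@0: hp [2B, align 1] → 2
@2: x [4B, align 1] → 6
@6: y [7B, align 1] → 13
@13: vx [4B, align 1] → 17
@17: cooldown [4B, align 1] → 21
@21: ammo [2B, align 1] → 23
@23: team [12B, align 1] → 35
@35: target [4B, align 1] → 39
@39: vy [4B, align 1] → 43
@43: z [4B, align 1] → 47
@47: score [4B, align 1] → 51
size 51, align 1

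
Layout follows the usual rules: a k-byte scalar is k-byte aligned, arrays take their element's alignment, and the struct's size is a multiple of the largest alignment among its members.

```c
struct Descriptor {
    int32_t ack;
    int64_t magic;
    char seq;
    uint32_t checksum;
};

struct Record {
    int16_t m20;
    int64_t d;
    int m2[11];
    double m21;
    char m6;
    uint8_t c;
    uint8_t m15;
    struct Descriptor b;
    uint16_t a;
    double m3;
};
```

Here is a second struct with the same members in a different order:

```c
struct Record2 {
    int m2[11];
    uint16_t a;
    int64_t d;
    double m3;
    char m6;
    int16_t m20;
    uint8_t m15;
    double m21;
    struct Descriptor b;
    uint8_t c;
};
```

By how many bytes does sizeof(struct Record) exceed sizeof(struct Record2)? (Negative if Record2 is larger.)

Descriptor: @0: ack [4B, align 4] → 4; +4 pad (align 8); @8: magic [8B, align 8] → 16; @16: seq [1B, align 1] → 17; +3 pad (align 4); @20: checksum [4B, align 4] → 24; size 24, align 8
@0: m20 [2B, align 2] → 2
+6 pad (align 8)
@8: d [8B, align 8] → 16
@16: m2 [44B, align 4] → 60
+4 pad (align 8)
@64: m21 [8B, align 8] → 72
@72: m6 [1B, align 1] → 73
@73: c [1B, align 1] → 74
@74: m15 [1B, align 1] → 75
+5 pad (align 8)
@80: b [24B, align 8] → 104
@104: a [2B, align 2] → 106
+6 pad (align 8)
@112: m3 [8B, align 8] → 120
size 120, align 8
— Record2 —
@0: m2 [44B, align 4] → 44
@44: a [2B, align 2] → 46
+2 pad (align 8)
@48: d [8B, align 8] → 56
@56: m3 [8B, align 8] → 64
@64: m6 [1B, align 1] → 65
+1 pad (align 2)
@66: m20 [2B, align 2] → 68
@68: m15 [1B, align 1] → 69
+3 pad (align 8)
@72: m21 [8B, align 8] → 80
@80: b [24B, align 8] → 104
@104: c [1B, align 1] → 105
+7 tail pad (align 8)
size 112, align 8
120 − 112 = 8

8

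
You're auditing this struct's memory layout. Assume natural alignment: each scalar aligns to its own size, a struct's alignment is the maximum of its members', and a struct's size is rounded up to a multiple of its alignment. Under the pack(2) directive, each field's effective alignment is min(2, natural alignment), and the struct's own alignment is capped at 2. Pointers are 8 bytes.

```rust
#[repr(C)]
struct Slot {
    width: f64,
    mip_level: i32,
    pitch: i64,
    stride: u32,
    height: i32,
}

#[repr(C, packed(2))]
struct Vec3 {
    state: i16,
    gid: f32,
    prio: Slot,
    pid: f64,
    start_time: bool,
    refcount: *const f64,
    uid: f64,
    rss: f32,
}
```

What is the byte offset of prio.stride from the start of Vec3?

Slot: @0: width [8B, align 8] → 8; @8: mip_level [4B, align 4] → 12; +4 pad (align 8); @16: pitch [8B, align 8] → 24; @24: stride [4B, align 4] → 28; @28: height [4B, align 4] → 32; size 32, align 8
@0: state [2B, align 2] → 2
@2: gid [4B, align 2] → 6
@6: prio [32B, align 2] → 38
within Slot: stride at 24
6 + 24 = 30

30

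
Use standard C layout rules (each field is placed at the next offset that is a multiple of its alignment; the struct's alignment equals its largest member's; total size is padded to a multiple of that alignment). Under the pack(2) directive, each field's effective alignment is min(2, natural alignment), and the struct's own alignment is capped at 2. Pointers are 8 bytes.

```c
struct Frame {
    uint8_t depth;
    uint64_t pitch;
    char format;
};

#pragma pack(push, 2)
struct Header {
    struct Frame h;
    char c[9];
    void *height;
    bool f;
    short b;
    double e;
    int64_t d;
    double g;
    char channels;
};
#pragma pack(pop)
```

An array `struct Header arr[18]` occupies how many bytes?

1296

Frame: depth at 0 (size 1, align 1) → ends 1; pad 7 to align 8 for pitch; pitch at 8 (size 8, align 8) → ends 16; format at 16 (size 1, align 1) → ends 17; tail pad 7 to reach multiple of 8; total 24 bytes, alignment 8
h at 0 (size 24, align 2) → ends 24
c at 24 (size 9, align 1) → ends 33
pad 1 to align 2 for height
height at 34 (size 8, align 2) → ends 42
f at 42 (size 1, align 1) → ends 43
pad 1 to align 2 for b
b at 44 (size 2, align 2) → ends 46
e at 46 (size 8, align 2) → ends 54
d at 54 (size 8, align 2) → ends 62
g at 62 (size 8, align 2) → ends 70
channels at 70 (size 1, align 1) → ends 71
tail pad 1 to reach multiple of 2
total 72 bytes, alignment 2
array of 18: 18 × 72 = 1296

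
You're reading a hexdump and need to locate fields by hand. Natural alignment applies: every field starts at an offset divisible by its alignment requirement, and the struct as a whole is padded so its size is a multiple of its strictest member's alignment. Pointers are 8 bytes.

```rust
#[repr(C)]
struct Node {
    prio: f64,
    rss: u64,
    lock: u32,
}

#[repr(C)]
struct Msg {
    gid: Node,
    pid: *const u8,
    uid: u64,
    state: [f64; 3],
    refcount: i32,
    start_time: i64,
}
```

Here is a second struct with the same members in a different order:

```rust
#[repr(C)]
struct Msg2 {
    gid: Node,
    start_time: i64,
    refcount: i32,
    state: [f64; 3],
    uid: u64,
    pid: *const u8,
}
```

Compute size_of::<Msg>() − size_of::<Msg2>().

Node: @0: prio [8B, align 8] → 8; @8: rss [8B, align 8] → 16; @16: lock [4B, align 4] → 20; +4 tail pad (align 8); size 24, align 8
@0: gid [24B, align 8] → 24
@24: pid [8B, align 8] → 32
@32: uid [8B, align 8] → 40
@40: state [24B, align 8] → 64
@64: refcount [4B, align 4] → 68
+4 pad (align 8)
@72: start_time [8B, align 8] → 80
size 80, align 8
— Msg2 —
@0: gid [24B, align 8] → 24
@24: start_time [8B, align 8] → 32
@32: refcount [4B, align 4] → 36
+4 pad (align 8)
@40: state [24B, align 8] → 64
@64: uid [8B, align 8] → 72
@72: pid [8B, align 8] → 80
size 80, align 8
80 − 80 = 0

0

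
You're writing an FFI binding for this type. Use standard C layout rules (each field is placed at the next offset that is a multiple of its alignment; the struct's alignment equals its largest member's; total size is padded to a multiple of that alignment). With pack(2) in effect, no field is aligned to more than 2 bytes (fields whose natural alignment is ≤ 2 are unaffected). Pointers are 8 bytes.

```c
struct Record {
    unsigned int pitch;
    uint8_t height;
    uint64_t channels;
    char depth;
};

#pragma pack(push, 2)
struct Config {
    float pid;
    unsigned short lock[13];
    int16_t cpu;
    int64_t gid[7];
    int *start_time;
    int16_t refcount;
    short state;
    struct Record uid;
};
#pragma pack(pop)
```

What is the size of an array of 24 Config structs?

2976

Record: pitch at 0 (size 4, align 4) → ends 4; height at 4 (size 1, align 1) → ends 5; pad 3 to align 8 for channels; channels at 8 (size 8, align 8) → ends 16; depth at 16 (size 1, align 1) → ends 17; tail pad 7 to reach multiple of 8; total 24 bytes, alignment 8
pid at 0 (size 4, align 2) → ends 4
lock at 4 (size 26, align 2) → ends 30
cpu at 30 (size 2, align 2) → ends 32
gid at 32 (size 56, align 2) → ends 88
start_time at 88 (size 8, align 2) → ends 96
refcount at 96 (size 2, align 2) → ends 98
state at 98 (size 2, align 2) → ends 100
uid at 100 (size 24, align 2) → ends 124
total 124 bytes, alignment 2
array of 24: 24 × 124 = 2976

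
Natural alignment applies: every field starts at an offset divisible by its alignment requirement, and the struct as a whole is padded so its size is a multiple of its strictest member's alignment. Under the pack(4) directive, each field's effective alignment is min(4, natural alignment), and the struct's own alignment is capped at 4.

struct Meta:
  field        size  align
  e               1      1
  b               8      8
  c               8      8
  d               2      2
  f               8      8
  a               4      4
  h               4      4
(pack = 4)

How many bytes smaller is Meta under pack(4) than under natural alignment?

natural layout:
  e at 0 (size 1, align 1) → ends 1
  pad 7 to align 8 for b
  b at 8 (size 8, align 8) → ends 16
  c at 16 (size 8, align 8) → ends 24
  d at 24 (size 2, align 2) → ends 26
  pad 6 to align 8 for f
  f at 32 (size 8, align 8) → ends 40
  a at 40 (size 4, align 4) → ends 44
  h at 44 (size 4, align 4) → ends 48
  total 48 bytes, alignment 8
packed(4) layout:
  e at 0 (size 1, align 1) → ends 1
  pad 3 to align 4 for b
  b at 4 (size 8, align 4) → ends 12
  c at 12 (size 8, align 4) → ends 20
  d at 20 (size 2, align 2) → ends 22
  pad 2 to align 4 for f
  f at 24 (size 8, align 4) → ends 32
  a at 32 (size 4, align 4) → ends 36
  h at 36 (size 4, align 4) → ends 40
  total 40 bytes, alignment 4
48 − 40 = 8

8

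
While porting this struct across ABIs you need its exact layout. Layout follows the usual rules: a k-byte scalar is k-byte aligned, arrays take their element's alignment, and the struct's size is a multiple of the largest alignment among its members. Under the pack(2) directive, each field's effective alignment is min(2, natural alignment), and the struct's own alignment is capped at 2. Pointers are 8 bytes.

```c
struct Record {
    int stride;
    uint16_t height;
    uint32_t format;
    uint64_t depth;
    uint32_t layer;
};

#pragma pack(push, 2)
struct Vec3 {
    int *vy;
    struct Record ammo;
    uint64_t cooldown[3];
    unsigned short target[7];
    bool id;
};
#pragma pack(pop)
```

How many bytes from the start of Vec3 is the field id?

Record: @0: stride [4B, align 4] → 4; @4: height [2B, align 2] → 6; +2 pad (align 4); @8: format [4B, align 4] → 12; +4 pad (align 8); @16: depth [8B, align 8] → 24; @24: layer [4B, align 4] → 28; +4 tail pad (align 8); size 32, align 8
@0: vy [8B, align 2] → 8
@8: ammo [32B, align 2] → 40
@40: cooldown [24B, align 2] → 64
@64: target [14B, align 2] → 78
@78: id [1B, align 1] → 79

78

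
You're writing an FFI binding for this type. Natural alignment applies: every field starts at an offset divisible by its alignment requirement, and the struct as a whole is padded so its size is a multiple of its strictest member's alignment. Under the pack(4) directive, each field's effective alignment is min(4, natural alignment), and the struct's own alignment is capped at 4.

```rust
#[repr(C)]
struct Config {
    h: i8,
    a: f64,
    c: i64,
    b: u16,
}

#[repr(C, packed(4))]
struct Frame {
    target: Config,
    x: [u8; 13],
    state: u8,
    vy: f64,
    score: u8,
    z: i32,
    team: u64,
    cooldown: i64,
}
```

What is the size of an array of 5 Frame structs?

Config: 0..1  h  (1B, 1-aligned); 1..8  -- padding (7B); 8..16  a  (8B, 8-aligned); 16..24  c  (8B, 8-aligned); 24..26  b  (2B, 2-aligned); 26..32  -- tail padding (6B); sizeof = 32, alignof = 8
0..32  target  (32B, 4-aligned)
32..45  x  (13B, 1-aligned)
45..46  state  (1B, 1-aligned)
46..48  -- padding (2B)
48..56  vy  (8B, 4-aligned)
56..57  score  (1B, 1-aligned)
57..60  -- padding (3B)
60..64  z  (4B, 4-aligned)
64..72  team  (8B, 4-aligned)
72..80  cooldown  (8B, 4-aligned)
sizeof = 80, alignof = 4
array of 5: 5 × 80 = 400

400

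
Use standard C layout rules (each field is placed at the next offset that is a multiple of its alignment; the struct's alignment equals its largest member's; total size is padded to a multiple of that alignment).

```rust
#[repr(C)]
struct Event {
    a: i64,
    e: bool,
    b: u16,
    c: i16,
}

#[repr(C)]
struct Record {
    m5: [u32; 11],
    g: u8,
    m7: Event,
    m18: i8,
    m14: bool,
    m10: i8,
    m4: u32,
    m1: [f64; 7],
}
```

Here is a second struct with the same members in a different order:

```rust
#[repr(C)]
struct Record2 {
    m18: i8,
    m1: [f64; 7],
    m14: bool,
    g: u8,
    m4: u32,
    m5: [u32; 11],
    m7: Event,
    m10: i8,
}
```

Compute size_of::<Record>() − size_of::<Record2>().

-16

Event: @0: a [8B, align 8] → 8; @8: e [1B, align 1] → 9; +1 pad (align 2); @10: b [2B, align 2] → 12; @12: c [2B, align 2] → 14; +2 tail pad (align 8); size 16, align 8
@0: m5 [44B, align 4] → 44
@44: g [1B, align 1] → 45
+3 pad (align 8)
@48: m7 [16B, align 8] → 64
@64: m18 [1B, align 1] → 65
@65: m14 [1B, align 1] → 66
@66: m10 [1B, align 1] → 67
+1 pad (align 4)
@68: m4 [4B, align 4] → 72
@72: m1 [56B, align 8] → 128
size 128, align 8
— Record2 —
@0: m18 [1B, align 1] → 1
+7 pad (align 8)
@8: m1 [56B, align 8] → 64
@64: m14 [1B, align 1] → 65
@65: g [1B, align 1] → 66
+2 pad (align 4)
@68: m4 [4B, align 4] → 72
@72: m5 [44B, align 4] → 116
+4 pad (align 8)
@120: m7 [16B, align 8] → 136
@136: m10 [1B, align 1] → 137
+7 tail pad (align 8)
size 144, align 8
128 − 144 = -16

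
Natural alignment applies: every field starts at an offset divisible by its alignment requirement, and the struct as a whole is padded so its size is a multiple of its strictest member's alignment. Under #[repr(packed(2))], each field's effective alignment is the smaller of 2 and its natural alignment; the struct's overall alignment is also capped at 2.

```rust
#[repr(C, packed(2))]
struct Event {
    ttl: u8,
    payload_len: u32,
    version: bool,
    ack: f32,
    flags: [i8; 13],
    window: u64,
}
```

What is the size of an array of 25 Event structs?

0..1  ttl  (1B, 1-aligned)
1..2  -- padding (1B)
2..6  payload_len  (4B, 2-aligned)
6..7  version  (1B, 1-aligned)
7..8  -- padding (1B)
8..12  ack  (4B, 2-aligned)
12..25  flags  (13B, 1-aligned)
25..26  -- padding (1B)
26..34  window  (8B, 2-aligned)
sizeof = 34, alignof = 2
array of 25: 25 × 34 = 850

850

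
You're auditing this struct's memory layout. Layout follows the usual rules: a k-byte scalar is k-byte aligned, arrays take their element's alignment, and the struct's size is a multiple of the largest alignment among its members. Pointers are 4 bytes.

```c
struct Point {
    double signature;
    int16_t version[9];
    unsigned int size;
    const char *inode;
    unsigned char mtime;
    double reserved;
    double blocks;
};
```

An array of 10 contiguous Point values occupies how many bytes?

560

signature at 0 (size 8, align 8) → ends 8
version at 8 (size 18, align 2) → ends 26
pad 2 to align 4 for size
size at 28 (size 4, align 4) → ends 32
inode at 32 (size 4, align 4) → ends 36
mtime at 36 (size 1, align 1) → ends 37
pad 3 to align 8 for reserved
reserved at 40 (size 8, align 8) → ends 48
blocks at 48 (size 8, align 8) → ends 56
total 56 bytes, alignment 8
array of 10: 10 × 56 = 560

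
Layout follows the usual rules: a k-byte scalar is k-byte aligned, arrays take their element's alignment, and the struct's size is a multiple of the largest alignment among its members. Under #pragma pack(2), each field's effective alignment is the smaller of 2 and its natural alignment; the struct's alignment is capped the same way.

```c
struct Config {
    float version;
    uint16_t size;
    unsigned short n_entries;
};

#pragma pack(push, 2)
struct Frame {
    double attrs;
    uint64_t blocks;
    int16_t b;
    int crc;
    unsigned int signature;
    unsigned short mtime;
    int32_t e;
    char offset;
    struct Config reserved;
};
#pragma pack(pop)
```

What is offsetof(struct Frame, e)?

Config: @0: version [4B, align 4] → 4; @4: size [2B, align 2] → 6; @6: n_entries [2B, align 2] → 8; size 8, align 4
@0: attrs [8B, align 2] → 8
@8: blocks [8B, align 2] → 16
@16: b [2B, align 2] → 18
@18: crc [4B, align 2] → 22
@22: signature [4B, align 2] → 26
@26: mtime [2B, align 2] → 28
@28: e [4B, align 2] → 32

28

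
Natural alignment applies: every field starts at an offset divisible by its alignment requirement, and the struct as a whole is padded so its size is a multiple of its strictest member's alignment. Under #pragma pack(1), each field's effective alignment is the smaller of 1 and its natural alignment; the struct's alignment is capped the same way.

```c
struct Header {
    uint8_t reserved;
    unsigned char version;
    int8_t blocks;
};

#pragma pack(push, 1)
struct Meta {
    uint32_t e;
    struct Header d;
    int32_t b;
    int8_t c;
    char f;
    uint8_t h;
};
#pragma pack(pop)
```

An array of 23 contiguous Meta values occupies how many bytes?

322

Header: reserved at 0 (size 1, align 1) → ends 1; version at 1 (size 1, align 1) → ends 2; blocks at 2 (size 1, align 1) → ends 3; total 3 bytes, alignment 1
e at 0 (size 4, align 1) → ends 4
d at 4 (size 3, align 1) → ends 7
b at 7 (size 4, align 1) → ends 11
c at 11 (size 1, align 1) → ends 12
f at 12 (size 1, align 1) → ends 13
h at 13 (size 1, align 1) → ends 14
total 14 bytes, alignment 1
array of 23: 23 × 14 = 322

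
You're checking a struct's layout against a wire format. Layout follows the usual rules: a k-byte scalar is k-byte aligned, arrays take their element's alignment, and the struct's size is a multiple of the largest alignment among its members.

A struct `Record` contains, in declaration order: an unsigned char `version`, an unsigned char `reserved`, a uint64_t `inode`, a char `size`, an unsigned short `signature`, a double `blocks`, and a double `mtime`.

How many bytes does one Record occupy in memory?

@0: version [1B, align 1] → 1
@1: reserved [1B, align 1] → 2
+6 pad (align 8)
@8: inode [8B, align 8] → 16
@16: size [1B, align 1] → 17
+1 pad (align 2)
@18: signature [2B, align 2] → 20
+4 pad (align 8)
@24: blocks [8B, align 8] → 32
@32: mtime [8B, align 8] → 40
size 40, align 8

40 bytes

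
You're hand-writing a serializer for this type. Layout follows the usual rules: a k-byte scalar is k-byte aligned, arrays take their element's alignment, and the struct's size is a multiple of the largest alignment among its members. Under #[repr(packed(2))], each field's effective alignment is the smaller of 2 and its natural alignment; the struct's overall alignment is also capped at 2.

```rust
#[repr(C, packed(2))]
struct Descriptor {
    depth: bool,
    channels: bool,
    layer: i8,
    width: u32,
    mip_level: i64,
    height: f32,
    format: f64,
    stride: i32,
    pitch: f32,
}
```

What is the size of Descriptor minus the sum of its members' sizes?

1

@0: depth [1B, align 1] → 1
@1: channels [1B, align 1] → 2
@2: layer [1B, align 1] → 3
+1 pad (align 2)
@4: width [4B, align 2] → 8
@8: mip_level [8B, align 2] → 16
@16: height [4B, align 2] → 20
@20: format [8B, align 2] → 28
@28: stride [4B, align 2] → 32
@32: pitch [4B, align 2] → 36
size 36, align 2
data bytes 35, size 36 → padding 1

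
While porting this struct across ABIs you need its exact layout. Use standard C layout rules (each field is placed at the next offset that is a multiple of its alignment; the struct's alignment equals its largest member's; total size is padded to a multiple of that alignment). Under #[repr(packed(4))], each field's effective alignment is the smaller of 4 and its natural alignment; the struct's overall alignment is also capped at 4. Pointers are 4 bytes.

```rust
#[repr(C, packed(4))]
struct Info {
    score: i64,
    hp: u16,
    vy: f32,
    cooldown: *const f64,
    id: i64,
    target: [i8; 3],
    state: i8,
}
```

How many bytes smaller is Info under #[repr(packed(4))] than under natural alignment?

8

natural layout:
  @0: score [8B, align 8] → 8
  @8: hp [2B, align 2] → 10
  +2 pad (align 4)
  @12: vy [4B, align 4] → 16
  @16: cooldown [4B, align 4] → 20
  +4 pad (align 8)
  @24: id [8B, align 8] → 32
  @32: target [3B, align 1] → 35
  @35: state [1B, align 1] → 36
  +4 tail pad (align 8)
  size 40, align 8
packed(4) layout:
  @0: score [8B, align 4] → 8
  @8: hp [2B, align 2] → 10
  +2 pad (align 4)
  @12: vy [4B, align 4] → 16
  @16: cooldown [4B, align 4] → 20
  @20: id [8B, align 4] → 28
  @28: target [3B, align 1] → 31
  @31: state [1B, align 1] → 32
  size 32, align 4
40 − 32 = 8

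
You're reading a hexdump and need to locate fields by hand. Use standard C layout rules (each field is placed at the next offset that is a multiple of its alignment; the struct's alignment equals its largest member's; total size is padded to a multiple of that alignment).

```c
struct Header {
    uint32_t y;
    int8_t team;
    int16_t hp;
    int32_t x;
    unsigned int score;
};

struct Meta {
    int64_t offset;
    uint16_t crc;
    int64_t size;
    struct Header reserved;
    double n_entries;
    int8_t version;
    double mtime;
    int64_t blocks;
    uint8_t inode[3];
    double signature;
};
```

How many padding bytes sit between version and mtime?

7

Header: @0: y [4B, align 4] → 4; @4: team [1B, align 1] → 5; +1 pad (align 2); @6: hp [2B, align 2] → 8; @8: x [4B, align 4] → 12; @12: score [4B, align 4] → 16; size 16, align 4
@0: offset [8B, align 8] → 8
@8: crc [2B, align 2] → 10
+6 pad (align 8)
@16: size [8B, align 8] → 24
@24: reserved [16B, align 4] → 40
@40: n_entries [8B, align 8] → 48
@48: version [1B, align 1] → 49
+7 pad (align 8)
@56: mtime [8B, align 8] → 64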